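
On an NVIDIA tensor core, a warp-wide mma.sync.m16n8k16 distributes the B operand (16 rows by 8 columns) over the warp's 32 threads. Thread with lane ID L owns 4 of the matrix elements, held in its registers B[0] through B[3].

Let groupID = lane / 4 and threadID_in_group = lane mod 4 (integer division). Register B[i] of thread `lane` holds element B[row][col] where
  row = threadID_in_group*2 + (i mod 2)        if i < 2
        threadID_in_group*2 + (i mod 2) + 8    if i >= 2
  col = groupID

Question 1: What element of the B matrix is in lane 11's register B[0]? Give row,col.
6,2

L=11->g=11>>2=2, t=11&3=3
[0]->row 3·2+0+0=6  col g=2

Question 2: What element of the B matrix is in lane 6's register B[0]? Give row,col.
L=6→G=6>>2=1, T=6&3=2
[0]→row 2·2+0+0=4  col G=1

4,1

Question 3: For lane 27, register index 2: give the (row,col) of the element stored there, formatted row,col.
14,6

L=27->g=27>>2=6, t=27&3=3
[2]->row 3·2+0+8=14  col g=6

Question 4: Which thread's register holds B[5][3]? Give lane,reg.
14,1

c=3->g=3  r=5->rb=0,t=2,b0=1
L=3*4+2=14  i=0*2+1=1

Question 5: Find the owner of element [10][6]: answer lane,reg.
25,2

c: 6->gid=6  r: 10->r8=1,tid=1,i&1=0
L=6*4+1=25  i=1*2+0=2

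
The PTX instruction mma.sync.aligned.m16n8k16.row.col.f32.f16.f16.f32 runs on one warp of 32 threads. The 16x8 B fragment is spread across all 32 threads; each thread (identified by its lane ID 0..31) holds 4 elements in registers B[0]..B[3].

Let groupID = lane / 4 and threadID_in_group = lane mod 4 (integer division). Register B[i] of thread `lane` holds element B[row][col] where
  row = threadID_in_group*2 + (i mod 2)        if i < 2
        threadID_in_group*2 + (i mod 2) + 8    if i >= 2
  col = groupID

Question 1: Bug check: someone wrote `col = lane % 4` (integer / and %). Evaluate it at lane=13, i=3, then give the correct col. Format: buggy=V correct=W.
`lane % 4`[13,3]->1
lane 13: g=3 (13/4), t=1 (13%4)
i=3: r=1*2+1+8=11, c=g=3
col: 1 vs 3

buggy=1 correct=3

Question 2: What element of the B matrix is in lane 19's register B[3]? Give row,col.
lane 19->19/4=4, 19 mod 4=3
i=3  r:2·3+1+8->15  c:4

15,4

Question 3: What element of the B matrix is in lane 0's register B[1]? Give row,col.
lane 0→0/4=0, 0 mod 4=0
i=1  r:2·0+1+0→1  c:0

1,0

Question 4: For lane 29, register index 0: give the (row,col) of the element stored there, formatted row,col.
lane 29=>29/4=7, 29 mod 4=1
i=0  r:2·1+0+0=>2  c:7

2,7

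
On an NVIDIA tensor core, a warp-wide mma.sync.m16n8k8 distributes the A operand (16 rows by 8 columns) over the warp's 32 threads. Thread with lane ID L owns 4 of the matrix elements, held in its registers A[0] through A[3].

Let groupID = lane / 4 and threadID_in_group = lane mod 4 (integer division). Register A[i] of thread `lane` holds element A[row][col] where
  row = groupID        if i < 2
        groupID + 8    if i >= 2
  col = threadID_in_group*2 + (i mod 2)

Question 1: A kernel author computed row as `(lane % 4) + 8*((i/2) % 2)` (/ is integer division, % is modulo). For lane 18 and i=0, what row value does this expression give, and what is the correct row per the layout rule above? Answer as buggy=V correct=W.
`(lane % 4) + 8*((i/2) % 2)`[18,0]→2
L=18→G=18>>2=4, T=18&3=2
[0]→row 4+0=4  col 2·2+0=4
row: 2 vs 4

buggy=2 correct=4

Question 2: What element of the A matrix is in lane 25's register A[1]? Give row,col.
L=25->gid=25>>2=6, tid=25&3=1
[1]->row 6+0=6  col 1·2+1=3

6,3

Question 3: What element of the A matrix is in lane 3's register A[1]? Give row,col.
3: grp=0,tig=3
[1] (0+0,3*2+1) = (0,7)

0,7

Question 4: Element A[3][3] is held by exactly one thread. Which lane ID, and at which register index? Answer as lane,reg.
r=3->g=3,rb=0  c=3->t=1,b0=1
L=3*4+1=13  i=0*2+1=1

13,1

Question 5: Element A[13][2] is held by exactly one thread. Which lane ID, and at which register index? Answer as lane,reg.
21,2

r=13⇒gr=5,Rb=1  c=2⇒th=1,odd=0
L=5*4+1=21  i=1*2+0=2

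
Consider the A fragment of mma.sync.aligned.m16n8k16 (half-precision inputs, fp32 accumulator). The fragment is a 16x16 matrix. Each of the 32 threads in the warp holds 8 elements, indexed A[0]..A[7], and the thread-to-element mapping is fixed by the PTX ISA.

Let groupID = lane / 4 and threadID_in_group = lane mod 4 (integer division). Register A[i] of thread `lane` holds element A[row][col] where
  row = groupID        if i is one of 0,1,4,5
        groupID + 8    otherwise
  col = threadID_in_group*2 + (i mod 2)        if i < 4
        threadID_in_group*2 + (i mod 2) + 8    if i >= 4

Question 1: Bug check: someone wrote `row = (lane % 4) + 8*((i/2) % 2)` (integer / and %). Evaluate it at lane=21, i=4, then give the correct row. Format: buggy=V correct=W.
`(lane % 4) + 8*((i/2) % 2)`[21,4]⇒1
lane 21: gr=5 (21/4), th=1 (21%4)
i=4: r=5+0=5, c=1*2+0+8=10
row: 1 vs 5

buggy=1 correct=5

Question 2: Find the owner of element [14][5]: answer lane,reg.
26,3

r:14=>grp=6,rB=1  c:5=>cB=0,tig=2,lo=1
L=6*4+2=26  i=0*4+1*2+1=3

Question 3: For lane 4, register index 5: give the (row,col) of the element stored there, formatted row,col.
lane 4->4/4=1, 4 mod 4=0
i=5  r:1+0->1  c:2·0+1+8->9

1,9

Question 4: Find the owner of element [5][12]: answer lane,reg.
22,4

r=5→G=5,rhi=0  c=12→chi=1,T=2,p=0
L=5*4+2=22  i=1*4+0*2+0=4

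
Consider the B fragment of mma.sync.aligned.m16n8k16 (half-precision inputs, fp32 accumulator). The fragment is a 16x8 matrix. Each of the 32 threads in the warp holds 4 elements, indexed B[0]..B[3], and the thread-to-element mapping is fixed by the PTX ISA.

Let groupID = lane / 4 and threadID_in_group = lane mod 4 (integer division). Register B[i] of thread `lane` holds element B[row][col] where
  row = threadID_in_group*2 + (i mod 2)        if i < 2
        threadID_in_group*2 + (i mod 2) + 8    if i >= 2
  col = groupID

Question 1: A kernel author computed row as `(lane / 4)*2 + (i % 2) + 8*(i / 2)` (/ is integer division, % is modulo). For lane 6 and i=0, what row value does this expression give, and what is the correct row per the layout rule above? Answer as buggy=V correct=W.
`(lane / 4)*2 + (i % 2) + 8*(i / 2)`[6,0]->2
lane 6->6/4=1, 6 mod 4=2
i=0  r:2·2+0+0->4  c:1
row: 2 vs 4

buggy=2 correct=4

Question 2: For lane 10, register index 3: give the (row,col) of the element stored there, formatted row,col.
13,2

L=10→G=10>>2=2, T=10&3=2
[3]→row 2·2+1+8=13  col G=2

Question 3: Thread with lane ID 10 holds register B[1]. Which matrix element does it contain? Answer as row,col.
5,2

L=10⇒gr=10>>2=2, th=10&3=2
[1]⇒row 2·2+1+0=5  col gr=2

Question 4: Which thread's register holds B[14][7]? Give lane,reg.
31,2

c=7→G=7  r=14→rhi=1,T=3,p=0
L=7*4+3=31  i=1*2+0=2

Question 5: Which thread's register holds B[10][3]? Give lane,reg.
c=3→G=3  r=10→rhi=1,T=1,p=0
L=3*4+1=13  i=1*2+0=2

13,2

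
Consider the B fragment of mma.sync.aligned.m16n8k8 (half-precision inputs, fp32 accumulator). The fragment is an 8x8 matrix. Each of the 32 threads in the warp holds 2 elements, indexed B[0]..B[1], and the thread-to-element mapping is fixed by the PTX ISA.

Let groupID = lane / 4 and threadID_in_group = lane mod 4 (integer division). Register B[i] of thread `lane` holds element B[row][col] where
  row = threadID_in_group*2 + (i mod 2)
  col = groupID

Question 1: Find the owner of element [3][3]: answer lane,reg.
13,1

c=3->g=3  r=3->t=1,b0=1
L=3*4+1=13  i=1=1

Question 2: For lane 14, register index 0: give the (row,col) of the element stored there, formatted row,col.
L=14⇒gr=14>>2=3, th=14&3=2
[0]⇒row 2·2+0=4  col gr=3

4,3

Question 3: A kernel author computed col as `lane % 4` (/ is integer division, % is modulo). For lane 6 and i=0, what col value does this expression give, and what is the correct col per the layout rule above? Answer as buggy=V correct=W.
`lane % 4`[6,0]⇒2
6: gr=1,th=2
[0] (2*2+0,1) = (4,1)
col: 2 vs 1

buggy=2 correct=1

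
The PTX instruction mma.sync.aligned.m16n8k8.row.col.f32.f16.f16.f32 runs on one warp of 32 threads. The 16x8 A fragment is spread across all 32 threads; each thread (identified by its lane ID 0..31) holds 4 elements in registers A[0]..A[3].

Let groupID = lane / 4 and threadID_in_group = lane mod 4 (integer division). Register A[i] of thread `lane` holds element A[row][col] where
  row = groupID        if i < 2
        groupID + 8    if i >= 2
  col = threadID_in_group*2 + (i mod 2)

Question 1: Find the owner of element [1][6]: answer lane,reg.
7,0

r=1⇒gr=1,Rb=0  c=6⇒th=3,odd=0
L=1*4+3=7  i=0*2+0=0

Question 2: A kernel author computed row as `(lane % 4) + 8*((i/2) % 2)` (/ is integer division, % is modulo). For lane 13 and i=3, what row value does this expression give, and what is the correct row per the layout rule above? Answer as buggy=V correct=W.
`(lane % 4) + 8*((i/2) % 2)`[13,3]⇒9
lane 13: gr=3 (13/4), th=1 (13%4)
i=3: r=3+8=11, c=1*2+1=3
row: 9 vs 11

buggy=9 correct=11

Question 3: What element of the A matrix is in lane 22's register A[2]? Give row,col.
13,4

22: gr=5,th=2
[2] (5+8,2*2+0) = (13,4)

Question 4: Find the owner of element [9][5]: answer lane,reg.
6,3

r=9->g=1,rb=1  c=5->t=2,b0=1
L=1*4+2=6  i=1*2+1=3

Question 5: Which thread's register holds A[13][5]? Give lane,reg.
r=13->g=5,rb=1  c=5->t=2,b0=1
L=5*4+2=22  i=1*2+1=3

22,3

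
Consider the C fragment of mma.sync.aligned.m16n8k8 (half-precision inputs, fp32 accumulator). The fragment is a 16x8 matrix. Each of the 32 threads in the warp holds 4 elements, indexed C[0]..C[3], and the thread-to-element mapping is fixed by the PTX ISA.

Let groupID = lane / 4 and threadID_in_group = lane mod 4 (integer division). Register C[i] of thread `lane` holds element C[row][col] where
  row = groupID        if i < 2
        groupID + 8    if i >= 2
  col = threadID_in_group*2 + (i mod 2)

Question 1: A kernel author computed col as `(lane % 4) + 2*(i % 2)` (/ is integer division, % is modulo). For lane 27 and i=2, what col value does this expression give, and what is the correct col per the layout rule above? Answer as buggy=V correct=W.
buggy=3 correct=6

`(lane % 4) + 2*(i % 2)`[27,2]→3
27: G=6,T=3
[2] (6+8,3*2+0) = (14,6)
col: 3 vs 6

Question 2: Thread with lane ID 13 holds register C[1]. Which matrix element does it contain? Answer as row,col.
3,3

lane 13: G=3 (13/4), T=1 (13%4)
i=1: r=3+0=3, c=1*2+1=3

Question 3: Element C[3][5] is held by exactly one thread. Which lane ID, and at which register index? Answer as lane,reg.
r=3⇒gr=3,Rb=0  c=5⇒th=2,odd=1
L=3*4+2=14  i=0*2+1=1

14,1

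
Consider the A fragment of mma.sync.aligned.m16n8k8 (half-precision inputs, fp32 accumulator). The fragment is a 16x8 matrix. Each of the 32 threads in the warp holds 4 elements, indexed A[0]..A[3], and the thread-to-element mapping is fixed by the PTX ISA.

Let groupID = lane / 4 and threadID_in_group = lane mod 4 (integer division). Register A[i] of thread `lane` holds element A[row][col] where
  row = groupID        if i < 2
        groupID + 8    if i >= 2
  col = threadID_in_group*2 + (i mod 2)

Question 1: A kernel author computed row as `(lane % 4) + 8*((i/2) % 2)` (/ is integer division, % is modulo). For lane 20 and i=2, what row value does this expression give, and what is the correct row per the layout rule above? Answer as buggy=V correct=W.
`(lane % 4) + 8*((i/2) % 2)`[20,2]→8
L=20→G=20>>2=5, T=20&3=0
[2]→row 5+8=13  col 0·2+0=0
row: 8 vs 13

buggy=8 correct=13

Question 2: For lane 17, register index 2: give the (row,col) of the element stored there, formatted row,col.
12,2

17: g=4,t=1
[2] (4+8,1*2+0) = (12,2)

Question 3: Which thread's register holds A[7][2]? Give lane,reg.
29,0

r:7=>grp=7,rB=0  c:2=>tig=1,lo=0
L=7*4+1=29  i=0*2+0=0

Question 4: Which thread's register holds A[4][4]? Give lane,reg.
18,0

r: 4->gid=4,r8=0  c: 4->tid=2,i&1=0
L=4*4+2=18  i=0*2+0=0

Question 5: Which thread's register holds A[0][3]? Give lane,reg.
r=0⇒gr=0,Rb=0  c=3⇒th=1,odd=1
L=0*4+1=1  i=0*2+1=1

1,1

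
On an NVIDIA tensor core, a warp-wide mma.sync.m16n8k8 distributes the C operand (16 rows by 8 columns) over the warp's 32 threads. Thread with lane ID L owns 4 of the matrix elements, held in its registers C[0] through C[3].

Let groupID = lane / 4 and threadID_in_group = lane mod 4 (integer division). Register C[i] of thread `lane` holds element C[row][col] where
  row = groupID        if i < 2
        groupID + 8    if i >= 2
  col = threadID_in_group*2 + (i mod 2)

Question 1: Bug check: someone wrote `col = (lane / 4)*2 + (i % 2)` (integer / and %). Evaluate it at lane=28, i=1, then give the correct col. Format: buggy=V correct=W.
`(lane / 4)*2 + (i % 2)`[28,1]=>15
28: grp=7,tig=0
[1] (7+0,0*2+1) = (7,1)
col: 15 vs 1

buggy=15 correct=1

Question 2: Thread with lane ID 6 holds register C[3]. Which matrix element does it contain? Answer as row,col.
L=6->g=6>>2=1, t=6&3=2
[3]->row 1+8=9  col 2·2+1=5

9,5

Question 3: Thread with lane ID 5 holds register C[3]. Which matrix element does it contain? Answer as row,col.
9,3

L=5->gid=5>>2=1, tid=5&3=1
[3]->row 1+8=9  col 1·2+1=3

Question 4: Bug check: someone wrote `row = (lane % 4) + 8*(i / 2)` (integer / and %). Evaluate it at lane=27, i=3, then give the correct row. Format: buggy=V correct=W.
buggy=11 correct=14

`(lane % 4) + 8*(i / 2)`[27,3]=>11
lane 27=>27/4=6, 27 mod 4=3
i=3  r:6+8=>14  c:2·3+1=>7
row: 11 vs 14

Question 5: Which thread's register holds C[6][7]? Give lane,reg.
27,1

r=6→G=6,rhi=0  c=7→T=3,p=1
L=6*4+3=27  i=0*2+1=1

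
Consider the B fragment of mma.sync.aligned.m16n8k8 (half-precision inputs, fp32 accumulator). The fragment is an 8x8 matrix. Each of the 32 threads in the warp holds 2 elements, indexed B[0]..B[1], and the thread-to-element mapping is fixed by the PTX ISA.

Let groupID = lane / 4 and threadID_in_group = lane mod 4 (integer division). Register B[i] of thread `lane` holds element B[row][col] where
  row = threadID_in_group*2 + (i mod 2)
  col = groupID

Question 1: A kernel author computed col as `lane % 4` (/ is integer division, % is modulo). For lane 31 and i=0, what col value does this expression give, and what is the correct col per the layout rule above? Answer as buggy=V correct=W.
`lane % 4`[31,0]->3
31: gid=7,tid=3
[0] (3*2+0,7) = (6,7)
col: 3 vs 7

buggy=3 correct=7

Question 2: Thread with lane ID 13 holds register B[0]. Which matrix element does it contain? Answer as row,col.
2,3

lane 13: g=3 (13/4), t=1 (13%4)
i=0: r=1*2+0=2, c=g=3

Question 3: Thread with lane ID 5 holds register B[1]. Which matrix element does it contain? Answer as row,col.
3,1

lane 5=>5/4=1, 5 mod 4=1
i=1  r:2·1+1=>3  c:1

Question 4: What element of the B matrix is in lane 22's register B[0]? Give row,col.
4,5

L=22->g=22>>2=5, t=22&3=2
[0]->row 2·2+0=4  col g=5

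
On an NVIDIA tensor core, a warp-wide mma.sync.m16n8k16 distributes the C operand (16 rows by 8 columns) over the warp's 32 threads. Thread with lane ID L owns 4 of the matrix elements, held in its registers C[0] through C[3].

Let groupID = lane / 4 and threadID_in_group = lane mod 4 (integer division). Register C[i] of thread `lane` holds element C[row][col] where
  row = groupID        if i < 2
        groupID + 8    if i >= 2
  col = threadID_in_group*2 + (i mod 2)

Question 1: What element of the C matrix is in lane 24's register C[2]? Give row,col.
14,0

lane 24⇒24/4=6, 24 mod 4=0
i=2  r:6+8⇒14  c:2·0+0⇒0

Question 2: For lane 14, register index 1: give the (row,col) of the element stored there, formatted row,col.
3,5

lane 14: grp=3 (14/4), tig=2 (14%4)
i=1: r=3+0=3, c=2*2+1=5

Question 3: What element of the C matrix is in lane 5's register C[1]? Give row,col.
1,3

5: G=1,T=1
[1] (1+0,1*2+1) = (1,3)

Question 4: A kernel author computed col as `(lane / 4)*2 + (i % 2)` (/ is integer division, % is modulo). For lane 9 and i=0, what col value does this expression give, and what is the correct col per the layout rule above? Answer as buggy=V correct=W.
buggy=4 correct=2

`(lane / 4)*2 + (i % 2)`[9,0]→4
L=9→G=9>>2=2, T=9&3=1
[0]→row 2+0=2  col 1·2+0=2
col: 4 vs 2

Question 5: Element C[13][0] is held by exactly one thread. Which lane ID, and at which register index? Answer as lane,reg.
r=13⇒gr=5,Rb=1  c=0⇒th=0,odd=0
L=5*4+0=20  i=1*2+0=2

20,2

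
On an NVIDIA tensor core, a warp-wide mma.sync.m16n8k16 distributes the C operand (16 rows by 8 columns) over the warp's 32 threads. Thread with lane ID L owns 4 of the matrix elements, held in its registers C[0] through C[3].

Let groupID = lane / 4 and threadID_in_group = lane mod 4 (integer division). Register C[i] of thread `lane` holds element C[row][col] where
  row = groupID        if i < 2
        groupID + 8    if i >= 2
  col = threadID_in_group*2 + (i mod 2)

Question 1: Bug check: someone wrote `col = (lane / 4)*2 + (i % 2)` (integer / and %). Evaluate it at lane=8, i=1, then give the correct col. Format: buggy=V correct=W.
buggy=5 correct=1

`(lane / 4)*2 + (i % 2)`[8,1]->5
lane 8: gid=2 (8/4), tid=0 (8%4)
i=1: r=2+0=2, c=0*2+1=1
col: 5 vs 1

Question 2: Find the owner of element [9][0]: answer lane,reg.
r=9->g=1,rb=1  c=0->t=0,b0=0
L=1*4+0=4  i=1*2+0=2

4,2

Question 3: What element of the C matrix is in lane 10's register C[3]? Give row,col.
lane 10: g=2 (10/4), t=2 (10%4)
i=3: r=2+8=10, c=2*2+1=5

10,5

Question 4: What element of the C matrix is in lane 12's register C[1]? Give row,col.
3,1

L=12⇒gr=12>>2=3, th=12&3=0
[1]⇒row 3+0=3  col 0·2+1=1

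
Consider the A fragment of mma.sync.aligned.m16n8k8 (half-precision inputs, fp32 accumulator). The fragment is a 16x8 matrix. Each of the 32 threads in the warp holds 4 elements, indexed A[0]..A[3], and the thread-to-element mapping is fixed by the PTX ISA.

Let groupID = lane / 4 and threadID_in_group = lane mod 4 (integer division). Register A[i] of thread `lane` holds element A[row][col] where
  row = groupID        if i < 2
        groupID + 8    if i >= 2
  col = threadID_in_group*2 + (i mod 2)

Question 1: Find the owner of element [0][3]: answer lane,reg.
r=0⇒gr=0,Rb=0  c=3⇒th=1,odd=1
L=0*4+1=1  i=0*2+1=1

1,1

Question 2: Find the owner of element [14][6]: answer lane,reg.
27,2

r=14⇒gr=6,Rb=1  c=6⇒th=3,odd=0
L=6*4+3=27  i=1*2+0=2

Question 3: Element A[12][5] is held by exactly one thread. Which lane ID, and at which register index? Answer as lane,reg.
18,3

r:12=>grp=4,rB=1  c:5=>tig=2,lo=1
L=4*4+2=18  i=1*2+1=3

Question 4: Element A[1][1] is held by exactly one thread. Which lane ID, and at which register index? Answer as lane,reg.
r: 1->gid=1,r8=0  c: 1->tid=0,i&1=1
L=1*4+0=4  i=0*2+1=1

4,1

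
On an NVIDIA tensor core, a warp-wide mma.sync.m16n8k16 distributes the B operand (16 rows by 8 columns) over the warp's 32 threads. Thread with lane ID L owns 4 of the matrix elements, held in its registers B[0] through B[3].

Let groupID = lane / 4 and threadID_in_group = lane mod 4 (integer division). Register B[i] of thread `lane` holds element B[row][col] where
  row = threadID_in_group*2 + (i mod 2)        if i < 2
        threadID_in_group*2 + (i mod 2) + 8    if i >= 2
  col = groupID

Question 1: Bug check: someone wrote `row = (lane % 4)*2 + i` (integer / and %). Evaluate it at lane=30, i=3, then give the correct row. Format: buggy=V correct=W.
buggy=7 correct=13

`(lane % 4)*2 + i`[30,3]=>7
lane 30: grp=7 (30/4), tig=2 (30%4)
i=3: r=2*2+1+8=13, c=grp=7
row: 7 vs 13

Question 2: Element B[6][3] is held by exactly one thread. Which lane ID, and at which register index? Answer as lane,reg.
15,0

c=3→G=3  r=6→rhi=0,T=3,p=0
L=3*4+3=15  i=0*2+0=0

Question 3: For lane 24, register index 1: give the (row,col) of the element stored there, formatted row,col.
L=24→G=24>>2=6, T=24&3=0
[1]→row 0·2+1+0=1  col G=6

1,6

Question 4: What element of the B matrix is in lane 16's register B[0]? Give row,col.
0,4

16: gid=4,tid=0
[0] (0*2+0+0,4) = (0,4)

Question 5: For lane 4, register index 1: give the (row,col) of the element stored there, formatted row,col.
1,1

4: gid=1,tid=0
[1] (0*2+1+0,1) = (1,1)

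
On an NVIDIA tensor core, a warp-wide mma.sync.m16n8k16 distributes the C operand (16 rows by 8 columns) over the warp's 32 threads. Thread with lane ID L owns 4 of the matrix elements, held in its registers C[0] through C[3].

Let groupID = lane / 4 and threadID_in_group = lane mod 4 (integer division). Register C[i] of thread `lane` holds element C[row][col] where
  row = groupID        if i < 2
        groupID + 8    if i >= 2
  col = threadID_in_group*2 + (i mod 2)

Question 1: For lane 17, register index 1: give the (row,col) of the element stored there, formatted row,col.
17: gr=4,th=1
[1] (4+0,1*2+1) = (4,3)

4,3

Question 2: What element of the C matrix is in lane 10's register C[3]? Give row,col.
L=10→G=10>>2=2, T=10&3=2
[3]→row 2+8=10  col 2·2+1=5

10,5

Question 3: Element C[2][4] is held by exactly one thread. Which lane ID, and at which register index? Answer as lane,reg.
r=2->g=2,rb=0  c=4->t=2,b0=0
L=2*4+2=10  i=0*2+0=0

10,0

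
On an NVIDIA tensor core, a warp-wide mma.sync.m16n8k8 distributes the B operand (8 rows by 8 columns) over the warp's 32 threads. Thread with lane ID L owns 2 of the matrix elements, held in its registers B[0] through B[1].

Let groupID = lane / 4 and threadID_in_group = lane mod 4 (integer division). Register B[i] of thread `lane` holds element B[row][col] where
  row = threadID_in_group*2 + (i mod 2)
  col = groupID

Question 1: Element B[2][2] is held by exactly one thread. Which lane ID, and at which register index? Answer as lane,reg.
9,0

c=2→G=2  r=2→T=1,p=0
L=2*4+1=9  i=0=0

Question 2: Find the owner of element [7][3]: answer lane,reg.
c: 3->gid=3  r: 7->tid=3,i&1=1
L=3*4+3=15  i=1=1

15,1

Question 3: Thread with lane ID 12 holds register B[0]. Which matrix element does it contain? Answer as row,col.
L=12->g=12>>2=3, t=12&3=0
[0]->row 0·2+0=0  col g=3

0,3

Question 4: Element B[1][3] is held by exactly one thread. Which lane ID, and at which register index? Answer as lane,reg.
12,1

c:3=>grp=3  r:1=>tig=0,lo=1
L=3*4+0=12  i=1=1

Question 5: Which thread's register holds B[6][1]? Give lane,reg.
c:1=>grp=1  r:6=>tig=3,lo=0
L=1*4+3=7  i=0=0

7,0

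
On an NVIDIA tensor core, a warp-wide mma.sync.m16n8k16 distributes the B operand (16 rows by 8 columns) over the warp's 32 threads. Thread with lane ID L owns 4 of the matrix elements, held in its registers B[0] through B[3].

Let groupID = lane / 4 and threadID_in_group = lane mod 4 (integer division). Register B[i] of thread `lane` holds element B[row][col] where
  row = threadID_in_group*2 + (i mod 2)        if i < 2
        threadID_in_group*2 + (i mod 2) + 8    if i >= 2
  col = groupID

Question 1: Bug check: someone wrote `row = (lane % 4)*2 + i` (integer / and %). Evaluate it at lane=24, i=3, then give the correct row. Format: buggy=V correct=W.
buggy=3 correct=9

`(lane % 4)*2 + i`[24,3]=>3
lane 24: grp=6 (24/4), tig=0 (24%4)
i=3: r=0*2+1+8=9, c=grp=6
row: 3 vs 9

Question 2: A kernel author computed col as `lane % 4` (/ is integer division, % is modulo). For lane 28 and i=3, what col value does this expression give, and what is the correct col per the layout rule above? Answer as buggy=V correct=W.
buggy=0 correct=7

`lane % 4`[28,3]⇒0
lane 28⇒28/4=7, 28 mod 4=0
i=3  r:2·0+1+8⇒9  c:7
col: 0 vs 7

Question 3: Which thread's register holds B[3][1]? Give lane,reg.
5,1

c: 1->gid=1  r: 3->r8=0,tid=1,i&1=1
L=1*4+1=5  i=0*2+1=1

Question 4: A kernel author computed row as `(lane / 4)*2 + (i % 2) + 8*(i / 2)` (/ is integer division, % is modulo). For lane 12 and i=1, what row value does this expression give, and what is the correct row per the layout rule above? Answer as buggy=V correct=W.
`(lane / 4)*2 + (i % 2) + 8*(i / 2)`[12,1]→7
lane 12: G=3 (12/4), T=0 (12%4)
i=1: r=0*2+1+0=1, c=G=3
row: 7 vs 1

buggy=7 correct=1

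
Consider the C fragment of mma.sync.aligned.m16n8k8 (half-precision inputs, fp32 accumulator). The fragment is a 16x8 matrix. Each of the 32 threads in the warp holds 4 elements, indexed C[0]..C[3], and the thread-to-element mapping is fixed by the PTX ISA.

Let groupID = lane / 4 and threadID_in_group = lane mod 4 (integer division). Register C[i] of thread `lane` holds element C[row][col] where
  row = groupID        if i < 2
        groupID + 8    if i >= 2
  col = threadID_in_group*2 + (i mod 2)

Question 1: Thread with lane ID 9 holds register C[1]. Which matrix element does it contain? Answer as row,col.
2,3

lane 9⇒9/4=2, 9 mod 4=1
i=1  r:2+0⇒2  c:2·1+1⇒3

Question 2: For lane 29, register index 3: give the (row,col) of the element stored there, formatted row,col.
lane 29: g=7 (29/4), t=1 (29%4)
i=3: r=7+8=15, c=1*2+1=3

15,3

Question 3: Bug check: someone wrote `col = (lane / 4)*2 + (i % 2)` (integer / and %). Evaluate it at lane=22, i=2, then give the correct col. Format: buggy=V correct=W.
buggy=10 correct=4

`(lane / 4)*2 + (i % 2)`[22,2]=>10
22: grp=5,tig=2
[2] (5+8,2*2+0) = (13,4)
col: 10 vs 4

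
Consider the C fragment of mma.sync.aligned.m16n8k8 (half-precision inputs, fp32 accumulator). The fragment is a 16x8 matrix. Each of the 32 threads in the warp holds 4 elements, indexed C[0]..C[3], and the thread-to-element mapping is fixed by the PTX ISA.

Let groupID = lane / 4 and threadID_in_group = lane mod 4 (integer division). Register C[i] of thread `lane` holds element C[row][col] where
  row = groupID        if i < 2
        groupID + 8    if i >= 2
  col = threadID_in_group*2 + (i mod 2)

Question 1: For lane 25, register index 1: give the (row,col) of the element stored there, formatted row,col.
6,3

lane 25→25/4=6, 25 mod 4=1
i=1  r:6+0→6  c:2·1+1→3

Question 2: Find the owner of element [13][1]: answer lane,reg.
r: 13->gid=5,r8=1  c: 1->tid=0,i&1=1
L=5*4+0=20  i=1*2+1=3

20,3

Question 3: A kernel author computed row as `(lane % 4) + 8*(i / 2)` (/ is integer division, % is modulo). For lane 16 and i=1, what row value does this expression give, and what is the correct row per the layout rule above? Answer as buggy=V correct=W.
`(lane % 4) + 8*(i / 2)`[16,1]=>0
16: grp=4,tig=0
[1] (4+0,0*2+1) = (4,1)
row: 0 vs 4

buggy=0 correct=4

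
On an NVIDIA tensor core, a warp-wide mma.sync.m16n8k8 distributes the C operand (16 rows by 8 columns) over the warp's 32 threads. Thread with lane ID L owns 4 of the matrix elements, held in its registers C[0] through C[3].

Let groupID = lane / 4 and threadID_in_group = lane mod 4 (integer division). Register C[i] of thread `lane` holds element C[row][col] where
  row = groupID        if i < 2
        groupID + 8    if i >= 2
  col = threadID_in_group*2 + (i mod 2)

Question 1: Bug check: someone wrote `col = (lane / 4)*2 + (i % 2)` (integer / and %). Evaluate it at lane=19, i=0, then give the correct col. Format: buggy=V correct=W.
buggy=8 correct=6

`(lane / 4)*2 + (i % 2)`[19,0]->8
19: gid=4,tid=3
[0] (4+0,3*2+0) = (4,6)
col: 8 vs 6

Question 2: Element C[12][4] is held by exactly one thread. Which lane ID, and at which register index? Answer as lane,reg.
18,2

r: 12->gid=4,r8=1  c: 4->tid=2,i&1=0
L=4*4+2=18  i=1*2+0=2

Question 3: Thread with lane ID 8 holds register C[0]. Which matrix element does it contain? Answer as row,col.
2,0

lane 8: gid=2 (8/4), tid=0 (8%4)
i=0: r=2+0=2, c=0*2+0=0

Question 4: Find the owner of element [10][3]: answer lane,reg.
9,3

r=10→G=2,rhi=1  c=3→T=1,p=1
L=2*4+1=9  i=1*2+1=3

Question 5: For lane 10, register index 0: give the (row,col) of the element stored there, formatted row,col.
2,4

lane 10: g=2 (10/4), t=2 (10%4)
i=0: r=2+0=2, c=2*2+0=4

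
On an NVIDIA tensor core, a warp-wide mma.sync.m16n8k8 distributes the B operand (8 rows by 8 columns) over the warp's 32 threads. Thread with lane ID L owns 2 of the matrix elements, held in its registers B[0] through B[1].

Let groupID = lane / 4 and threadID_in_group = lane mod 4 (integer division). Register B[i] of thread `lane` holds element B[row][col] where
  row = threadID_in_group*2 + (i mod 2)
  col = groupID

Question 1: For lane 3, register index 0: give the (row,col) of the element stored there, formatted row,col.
6,0

3: gid=0,tid=3
[0] (3*2+0,0) = (6,0)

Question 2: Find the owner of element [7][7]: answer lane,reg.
c:7=>grp=7  r:7=>tig=3,lo=1
L=7*4+3=31  i=1=1

31,1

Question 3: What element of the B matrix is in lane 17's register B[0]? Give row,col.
17: G=4,T=1
[0] (1*2+0,4) = (2,4)

2,4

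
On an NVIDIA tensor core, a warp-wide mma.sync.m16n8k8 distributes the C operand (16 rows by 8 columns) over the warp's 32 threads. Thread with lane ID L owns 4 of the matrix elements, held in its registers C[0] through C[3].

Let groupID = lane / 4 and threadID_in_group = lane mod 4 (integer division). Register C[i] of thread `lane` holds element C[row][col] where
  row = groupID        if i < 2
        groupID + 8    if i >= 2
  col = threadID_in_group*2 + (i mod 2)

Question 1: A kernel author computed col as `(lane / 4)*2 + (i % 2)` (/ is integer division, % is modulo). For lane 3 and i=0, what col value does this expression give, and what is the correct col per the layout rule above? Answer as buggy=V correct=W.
`(lane / 4)*2 + (i % 2)`[3,0]⇒0
lane 3⇒3/4=0, 3 mod 4=3
i=0  r:0+0⇒0  c:2·3+0⇒6
col: 0 vs 6

buggy=0 correct=6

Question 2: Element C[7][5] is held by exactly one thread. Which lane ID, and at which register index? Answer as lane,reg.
r:7=>grp=7,rB=0  c:5=>tig=2,lo=1
L=7*4+2=30  i=0*2+1=1

30,1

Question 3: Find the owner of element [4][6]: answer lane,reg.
r=4->g=4,rb=0  c=6->t=3,b0=0
L=4*4+3=19  i=0*2+0=0

19,0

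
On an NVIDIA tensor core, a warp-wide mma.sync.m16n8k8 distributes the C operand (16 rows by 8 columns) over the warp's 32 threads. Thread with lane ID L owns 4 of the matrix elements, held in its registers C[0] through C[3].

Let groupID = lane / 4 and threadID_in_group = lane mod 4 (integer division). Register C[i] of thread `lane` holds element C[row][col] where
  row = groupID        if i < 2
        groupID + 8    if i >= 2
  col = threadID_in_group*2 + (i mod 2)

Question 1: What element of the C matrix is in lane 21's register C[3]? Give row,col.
lane 21->21/4=5, 21 mod 4=1
i=3  r:5+8->13  c:2·1+1->3

13,3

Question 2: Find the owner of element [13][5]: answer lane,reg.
22,3

r=13⇒gr=5,Rb=1  c=5⇒th=2,odd=1
L=5*4+2=22  i=1*2+1=3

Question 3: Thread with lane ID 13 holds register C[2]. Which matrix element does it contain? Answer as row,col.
11,2

13: grp=3,tig=1
[2] (3+8,1*2+0) = (11,2)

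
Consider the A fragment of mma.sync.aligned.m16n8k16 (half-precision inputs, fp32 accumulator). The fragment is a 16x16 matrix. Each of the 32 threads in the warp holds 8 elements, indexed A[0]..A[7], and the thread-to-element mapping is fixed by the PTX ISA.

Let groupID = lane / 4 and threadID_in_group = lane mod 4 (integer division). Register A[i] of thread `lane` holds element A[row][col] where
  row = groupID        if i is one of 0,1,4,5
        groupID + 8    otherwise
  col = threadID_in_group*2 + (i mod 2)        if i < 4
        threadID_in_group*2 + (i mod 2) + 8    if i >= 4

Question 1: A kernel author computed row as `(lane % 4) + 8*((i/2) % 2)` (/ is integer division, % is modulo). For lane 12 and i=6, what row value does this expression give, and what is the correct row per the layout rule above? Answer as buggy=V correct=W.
`(lane % 4) + 8*((i/2) % 2)`[12,6]⇒8
12: gr=3,th=0
[6] (3+8,0*2+0+8) = (11,8)
row: 8 vs 11

buggy=8 correct=11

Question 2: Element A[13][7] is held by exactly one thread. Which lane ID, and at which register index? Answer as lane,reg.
r: 13->gid=5,r8=1  c: 7->c8=0,tid=3,i&1=1
L=5*4+3=23  i=0*4+1*2+1=3

23,3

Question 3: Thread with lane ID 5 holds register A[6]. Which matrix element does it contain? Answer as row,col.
9,10

lane 5: g=1 (5/4), t=1 (5%4)
i=6: r=1+8=9, c=1*2+0+8=10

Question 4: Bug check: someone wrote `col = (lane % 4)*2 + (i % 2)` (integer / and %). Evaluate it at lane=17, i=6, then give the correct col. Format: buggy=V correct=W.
buggy=2 correct=10

`(lane % 4)*2 + (i % 2)`[17,6]→2
lane 17: G=4 (17/4), T=1 (17%4)
i=6: r=4+8=12, c=1*2+0+8=10
col: 2 vs 10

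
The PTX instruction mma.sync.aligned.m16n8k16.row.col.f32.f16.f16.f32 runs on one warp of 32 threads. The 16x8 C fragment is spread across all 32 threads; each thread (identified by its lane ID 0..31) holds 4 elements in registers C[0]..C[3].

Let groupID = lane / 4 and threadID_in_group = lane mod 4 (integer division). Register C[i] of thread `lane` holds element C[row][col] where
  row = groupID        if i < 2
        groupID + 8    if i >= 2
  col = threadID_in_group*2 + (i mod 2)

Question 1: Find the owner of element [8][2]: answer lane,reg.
1,2

r: 8->gid=0,r8=1  c: 2->tid=1,i&1=0
L=0*4+1=1  i=1*2+0=2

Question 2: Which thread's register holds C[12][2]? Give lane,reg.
17,2

r: 12->gid=4,r8=1  c: 2->tid=1,i&1=0
L=4*4+1=17  i=1*2+0=2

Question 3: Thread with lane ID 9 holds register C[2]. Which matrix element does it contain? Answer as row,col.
10,2

L=9->g=9>>2=2, t=9&3=1
[2]->row 2+8=10  col 1·2+0=2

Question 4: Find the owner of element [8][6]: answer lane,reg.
r=8→G=0,rhi=1  c=6→T=3,p=0
L=0*4+3=3  i=1*2+0=2

3,2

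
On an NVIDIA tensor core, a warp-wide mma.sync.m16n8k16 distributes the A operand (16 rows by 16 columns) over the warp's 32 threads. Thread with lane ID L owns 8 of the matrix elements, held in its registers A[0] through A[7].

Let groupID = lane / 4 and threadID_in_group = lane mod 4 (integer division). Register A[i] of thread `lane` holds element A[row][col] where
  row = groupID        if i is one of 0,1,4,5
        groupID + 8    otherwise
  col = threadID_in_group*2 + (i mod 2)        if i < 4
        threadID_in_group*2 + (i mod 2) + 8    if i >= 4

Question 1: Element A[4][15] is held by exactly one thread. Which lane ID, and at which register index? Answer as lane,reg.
r: 4->gid=4,r8=0  c: 15->c8=1,tid=3,i&1=1
L=4*4+3=19  i=1*4+0*2+1=5

19,5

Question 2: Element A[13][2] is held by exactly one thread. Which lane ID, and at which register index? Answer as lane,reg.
21,2

r: 13->gid=5,r8=1  c: 2->c8=0,tid=1,i&1=0
L=5*4+1=21  i=0*4+1*2+0=2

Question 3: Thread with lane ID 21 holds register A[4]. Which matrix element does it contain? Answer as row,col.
5,10

21: G=5,T=1
[4] (5+0,1*2+0+8) = (5,10)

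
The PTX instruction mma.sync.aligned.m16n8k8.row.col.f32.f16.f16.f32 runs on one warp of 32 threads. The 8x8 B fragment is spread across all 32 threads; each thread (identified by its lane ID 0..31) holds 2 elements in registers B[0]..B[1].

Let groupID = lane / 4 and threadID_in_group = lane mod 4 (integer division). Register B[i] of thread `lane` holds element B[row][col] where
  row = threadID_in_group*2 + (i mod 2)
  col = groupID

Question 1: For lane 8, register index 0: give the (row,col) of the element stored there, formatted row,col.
lane 8: gid=2 (8/4), tid=0 (8%4)
i=0: r=0*2+0=0, c=gid=2

0,2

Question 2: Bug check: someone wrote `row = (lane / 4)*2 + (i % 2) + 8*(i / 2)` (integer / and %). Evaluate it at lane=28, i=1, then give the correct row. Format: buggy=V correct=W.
`(lane / 4)*2 + (i % 2) + 8*(i / 2)`[28,1]=>15
lane 28=>28/4=7, 28 mod 4=0
i=1  r:2·0+1=>1  c:7
row: 15 vs 1

buggy=15 correct=1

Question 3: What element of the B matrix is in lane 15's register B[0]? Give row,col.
6,3

15: g=3,t=3
[0] (3*2+0,3) = (6,3)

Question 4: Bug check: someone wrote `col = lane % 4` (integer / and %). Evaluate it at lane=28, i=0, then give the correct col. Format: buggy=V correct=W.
buggy=0 correct=7

`lane % 4`[28,0]->0
lane 28->28/4=7, 28 mod 4=0
i=0  r:2·0+0->0  c:7
col: 0 vs 7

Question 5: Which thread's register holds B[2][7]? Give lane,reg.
c:7=>grp=7  r:2=>tig=1,lo=0
L=7*4+1=29  i=0=0

29,0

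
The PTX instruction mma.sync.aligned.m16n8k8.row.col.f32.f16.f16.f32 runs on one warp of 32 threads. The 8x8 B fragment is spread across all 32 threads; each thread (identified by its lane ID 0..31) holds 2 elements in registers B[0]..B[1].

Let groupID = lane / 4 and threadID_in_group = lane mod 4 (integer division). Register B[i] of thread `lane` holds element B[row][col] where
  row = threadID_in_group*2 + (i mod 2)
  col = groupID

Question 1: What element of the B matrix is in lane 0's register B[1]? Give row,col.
L=0->gid=0>>2=0, tid=0&3=0
[1]->row 0·2+1=1  col gid=0

1,0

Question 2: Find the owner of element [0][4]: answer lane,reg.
c=4⇒gr=4  r=0⇒th=0,odd=0
L=4*4+0=16  i=0=0

16,0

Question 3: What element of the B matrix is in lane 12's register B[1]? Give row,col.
1,3

lane 12->12/4=3, 12 mod 4=0
i=1  r:2·0+1->1  c:3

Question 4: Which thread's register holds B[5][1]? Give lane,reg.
6,1

c=1→G=1  r=5→T=2,p=1
L=1*4+2=6  i=1=1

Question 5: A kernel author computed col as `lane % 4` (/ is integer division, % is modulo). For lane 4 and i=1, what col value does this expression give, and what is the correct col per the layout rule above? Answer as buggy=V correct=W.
buggy=0 correct=1

`lane % 4`[4,1]->0
4: g=1,t=0
[1] (0*2+1,1) = (1,1)
col: 0 vs 1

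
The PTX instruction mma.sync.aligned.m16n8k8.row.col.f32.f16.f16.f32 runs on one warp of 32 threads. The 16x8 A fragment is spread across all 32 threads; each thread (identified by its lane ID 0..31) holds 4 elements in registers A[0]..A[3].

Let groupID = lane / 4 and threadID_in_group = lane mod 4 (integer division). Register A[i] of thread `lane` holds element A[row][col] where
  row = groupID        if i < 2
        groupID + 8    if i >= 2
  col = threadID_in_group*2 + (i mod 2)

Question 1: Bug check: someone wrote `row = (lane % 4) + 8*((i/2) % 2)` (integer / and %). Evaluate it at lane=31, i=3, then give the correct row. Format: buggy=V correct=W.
buggy=11 correct=15

`(lane % 4) + 8*((i/2) % 2)`[31,3]→11
L=31→G=31>>2=7, T=31&3=3
[3]→row 7+8=15  col 3·2+1=7
row: 11 vs 15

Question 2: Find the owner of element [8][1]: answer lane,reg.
r=8->g=0,rb=1  c=1->t=0,b0=1
L=0*4+0=0  i=1*2+1=3

0,3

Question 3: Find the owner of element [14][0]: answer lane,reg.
24,2

r=14->g=6,rb=1  c=0->t=0,b0=0
L=6*4+0=24  i=1*2+0=2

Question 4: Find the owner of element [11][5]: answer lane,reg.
r=11→G=3,rhi=1  c=5→T=2,p=1
L=3*4+2=14  i=1*2+1=3

14,3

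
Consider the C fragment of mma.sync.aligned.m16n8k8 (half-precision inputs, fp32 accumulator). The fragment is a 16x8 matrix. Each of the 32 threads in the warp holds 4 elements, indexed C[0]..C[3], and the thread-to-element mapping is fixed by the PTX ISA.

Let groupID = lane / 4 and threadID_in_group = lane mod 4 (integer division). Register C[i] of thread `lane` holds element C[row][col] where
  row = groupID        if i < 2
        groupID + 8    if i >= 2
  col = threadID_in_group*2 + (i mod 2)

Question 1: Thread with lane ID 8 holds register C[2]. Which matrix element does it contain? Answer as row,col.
10,0

lane 8: G=2 (8/4), T=0 (8%4)
i=2: r=2+8=10, c=0*2+0=0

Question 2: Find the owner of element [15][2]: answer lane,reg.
29,2

r=15⇒gr=7,Rb=1  c=2⇒th=1,odd=0
L=7*4+1=29  i=1*2+0=2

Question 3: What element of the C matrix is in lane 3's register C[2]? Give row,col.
lane 3->3/4=0, 3 mod 4=3
i=2  r:0+8->8  c:2·3+0->6

8,6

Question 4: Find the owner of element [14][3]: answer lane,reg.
r:14=>grp=6,rB=1  c:3=>tig=1,lo=1
L=6*4+1=25  i=1*2+1=3

25,3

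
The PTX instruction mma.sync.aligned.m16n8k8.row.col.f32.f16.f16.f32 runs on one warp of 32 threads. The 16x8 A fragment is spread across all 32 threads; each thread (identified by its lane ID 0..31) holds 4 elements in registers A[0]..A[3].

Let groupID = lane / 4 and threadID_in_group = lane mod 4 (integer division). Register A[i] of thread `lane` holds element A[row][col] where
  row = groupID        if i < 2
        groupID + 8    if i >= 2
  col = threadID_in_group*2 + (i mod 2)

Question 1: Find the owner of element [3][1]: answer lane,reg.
12,1

r=3->g=3,rb=0  c=1->t=0,b0=1
L=3*4+0=12  i=0*2+1=1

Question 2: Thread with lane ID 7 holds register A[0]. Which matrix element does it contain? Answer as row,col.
7: G=1,T=3
[0] (1+0,3*2+0) = (1,6)

1,6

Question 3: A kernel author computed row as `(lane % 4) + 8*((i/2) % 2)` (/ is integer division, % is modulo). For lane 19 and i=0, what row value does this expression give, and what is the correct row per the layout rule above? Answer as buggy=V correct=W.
`(lane % 4) + 8*((i/2) % 2)`[19,0]->3
L=19->g=19>>2=4, t=19&3=3
[0]->row 4+0=4  col 3·2+0=6
row: 3 vs 4

buggy=3 correct=4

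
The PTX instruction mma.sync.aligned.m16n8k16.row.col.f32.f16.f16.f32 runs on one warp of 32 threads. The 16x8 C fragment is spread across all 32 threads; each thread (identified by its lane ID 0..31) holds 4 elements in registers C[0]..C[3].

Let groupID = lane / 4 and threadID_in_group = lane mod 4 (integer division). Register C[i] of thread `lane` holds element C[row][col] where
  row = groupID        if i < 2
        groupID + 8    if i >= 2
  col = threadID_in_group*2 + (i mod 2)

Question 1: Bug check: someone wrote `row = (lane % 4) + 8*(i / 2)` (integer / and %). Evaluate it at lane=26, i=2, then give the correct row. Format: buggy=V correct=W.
`(lane % 4) + 8*(i / 2)`[26,2]->10
lane 26: gid=6 (26/4), tid=2 (26%4)
i=2: r=6+8=14, c=2*2+0=4
row: 10 vs 14

buggy=10 correct=14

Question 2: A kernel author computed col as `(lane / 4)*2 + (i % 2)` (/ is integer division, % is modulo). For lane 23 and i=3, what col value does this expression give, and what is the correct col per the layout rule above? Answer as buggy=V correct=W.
buggy=11 correct=7

`(lane / 4)*2 + (i % 2)`[23,3]->11
23: g=5,t=3
[3] (5+8,3*2+1) = (13,7)
col: 11 vs 7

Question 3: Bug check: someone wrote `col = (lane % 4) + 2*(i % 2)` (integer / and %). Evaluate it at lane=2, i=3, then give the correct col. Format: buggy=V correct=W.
buggy=4 correct=5

`(lane % 4) + 2*(i % 2)`[2,3]->4
lane 2->2/4=0, 2 mod 4=2
i=3  r:0+8->8  c:2·2+1->5
col: 4 vs 5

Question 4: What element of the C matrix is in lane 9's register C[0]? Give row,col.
L=9->g=9>>2=2, t=9&3=1
[0]->row 2+0=2  col 1·2+0=2

2,2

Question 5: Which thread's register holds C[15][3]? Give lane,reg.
r=15->g=7,rb=1  c=3->t=1,b0=1
L=7*4+1=29  i=1*2+1=3

29,3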